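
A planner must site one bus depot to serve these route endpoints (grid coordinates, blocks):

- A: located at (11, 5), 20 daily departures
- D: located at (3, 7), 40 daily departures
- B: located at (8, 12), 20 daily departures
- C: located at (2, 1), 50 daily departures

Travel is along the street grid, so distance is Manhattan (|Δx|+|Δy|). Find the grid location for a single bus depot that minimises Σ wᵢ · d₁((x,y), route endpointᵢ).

(3, 5)

Manhattan distance separates: Σwᵢ(|x−xᵢ|+|y−yᵢ|) = Σwᵢ|x−xᵢ| + Σwᵢ|y−yᵢ|, so x and y are optimised independently as 1-D weighted medians.
Total weight W = 130; half = 65.
x-coordinate, sorted with cumulative weight:
  x=2 (C, w=50) cum 50
  x=3 (D, w=40) cum 90  ← median
  x=8 (B, w=20) cum 110
  x=11 (A, w=20) cum 130
⇒ x* = 3
y-coordinate, sorted with cumulative weight:
  y=1 (C, w=50) cum 50
  y=5 (A, w=20) cum 70  ← median
  y=7 (D, w=40) cum 110
  y=12 (B, w=20) cum 130
⇒ y* = 5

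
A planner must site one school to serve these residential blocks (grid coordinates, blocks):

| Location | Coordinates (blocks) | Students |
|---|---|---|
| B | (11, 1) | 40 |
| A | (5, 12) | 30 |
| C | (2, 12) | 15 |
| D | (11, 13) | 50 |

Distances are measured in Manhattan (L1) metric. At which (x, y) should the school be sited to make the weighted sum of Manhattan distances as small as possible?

(11, 12)

Manhattan distance separates: Σwᵢ(|x−xᵢ|+|y−yᵢ|) = Σwᵢ|x−xᵢ| + Σwᵢ|y−yᵢ|, so x and y are optimised independently as 1-D weighted medians.
Total weight W = 135; half = 67.5.
x-coordinate, sorted with cumulative weight:
  x=2 (C, w=15) cum 15
  x=5 (A, w=30) cum 45
  x=11 (B, w=40) cum 85  ← median
  x=11 (D, w=50) cum 135
⇒ x* = 11
y-coordinate, sorted with cumulative weight:
  y=1 (B, w=40) cum 40
  y=12 (A, w=30) cum 70  ← median
  y=12 (C, w=15) cum 85
  y=13 (D, w=50) cum 135
⇒ y* = 12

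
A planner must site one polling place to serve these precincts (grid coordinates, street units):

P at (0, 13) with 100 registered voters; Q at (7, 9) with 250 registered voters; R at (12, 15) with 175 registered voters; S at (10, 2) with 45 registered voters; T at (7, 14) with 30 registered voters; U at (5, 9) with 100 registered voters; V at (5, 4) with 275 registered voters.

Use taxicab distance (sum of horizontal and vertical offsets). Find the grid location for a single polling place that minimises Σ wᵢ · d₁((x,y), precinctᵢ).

(7, 9)

Manhattan distance separates: Σwᵢ(|x−xᵢ|+|y−yᵢ|) = Σwᵢ|x−xᵢ| + Σwᵢ|y−yᵢ|, so x and y are optimised independently as 1-D weighted medians.
Total weight W = 975; half = 487.5.
x-coordinate, sorted with cumulative weight:
  x=0 (P, w=100) cum 100
  x=5 (U, w=100) cum 200
  x=5 (V, w=275) cum 475
  x=7 (Q, w=250) cum 725  ← median
  x=7 (T, w=30) cum 755
  x=10 (S, w=45) cum 800
  x=12 (R, w=175) cum 975
⇒ x* = 7
y-coordinate, sorted with cumulative weight:
  y=2 (S, w=45) cum 45
  y=4 (V, w=275) cum 320
  y=9 (Q, w=250) cum 570  ← median
  y=9 (U, w=100) cum 670
  y=13 (P, w=100) cum 770
  y=14 (T, w=30) cum 800
  y=15 (R, w=175) cum 975
⇒ y* = 9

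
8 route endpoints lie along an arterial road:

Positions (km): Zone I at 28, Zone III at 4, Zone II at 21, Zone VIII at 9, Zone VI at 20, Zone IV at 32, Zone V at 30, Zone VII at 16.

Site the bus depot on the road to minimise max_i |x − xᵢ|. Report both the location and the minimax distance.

location 18, max distance 14

The 1-center on a line is the midpoint of the two extreme points: leftmost at 4, rightmost at 32.
Optimal location = (4 + 32)/2 = 18; maximum distance = (32 − 4)/2 = 14.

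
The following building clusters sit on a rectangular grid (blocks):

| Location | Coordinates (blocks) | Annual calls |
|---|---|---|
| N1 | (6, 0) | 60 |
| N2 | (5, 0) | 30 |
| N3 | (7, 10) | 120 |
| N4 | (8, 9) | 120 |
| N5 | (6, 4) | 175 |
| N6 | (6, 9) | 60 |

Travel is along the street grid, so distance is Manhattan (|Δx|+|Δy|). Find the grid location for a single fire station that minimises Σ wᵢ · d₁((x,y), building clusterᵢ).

(6, 9)

Manhattan distance separates: Σwᵢ(|x−xᵢ|+|y−yᵢ|) = Σwᵢ|x−xᵢ| + Σwᵢ|y−yᵢ|, so x and y are optimised independently as 1-D weighted medians.
Total weight W = 565; half = 282.5.
x-coordinate, sorted with cumulative weight:
  x=5 (N2, w=30) cum 30
  x=6 (N1, w=60) cum 90
  x=6 (N5, w=175) cum 265
  x=6 (N6, w=60) cum 325  ← median
  x=7 (N3, w=120) cum 445
  x=8 (N4, w=120) cum 565
⇒ x* = 6
y-coordinate, sorted with cumulative weight:
  y=0 (N1, w=60) cum 60
  y=0 (N2, w=30) cum 90
  y=4 (N5, w=175) cum 265
  y=9 (N4, w=120) cum 385  ← median
  y=9 (N6, w=60) cum 445
  y=10 (N3, w=120) cum 565
⇒ y* = 9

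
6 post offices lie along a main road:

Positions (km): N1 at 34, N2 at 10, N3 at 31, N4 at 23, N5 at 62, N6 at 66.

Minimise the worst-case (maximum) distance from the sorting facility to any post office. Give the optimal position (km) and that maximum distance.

The 1-center on a line is the midpoint of the two extreme points: leftmost at 10, rightmost at 66.
Optimal location = (10 + 66)/2 = 38; maximum distance = (66 − 10)/2 = 28.

location 38, max distance 28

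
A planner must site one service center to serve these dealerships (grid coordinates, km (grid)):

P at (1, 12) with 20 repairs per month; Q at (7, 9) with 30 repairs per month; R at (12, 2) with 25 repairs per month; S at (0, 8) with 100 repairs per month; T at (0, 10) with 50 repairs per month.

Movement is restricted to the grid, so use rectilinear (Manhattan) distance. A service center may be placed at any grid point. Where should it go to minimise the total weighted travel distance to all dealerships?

(0, 8)

Manhattan distance separates: Σwᵢ(|x−xᵢ|+|y−yᵢ|) = Σwᵢ|x−xᵢ| + Σwᵢ|y−yᵢ|, so x and y are optimised independently as 1-D weighted medians.
Total weight W = 225; half = 112.5.
x-coordinate, sorted with cumulative weight:
  x=0 (S, w=100) cum 100
  x=0 (T, w=50) cum 150  ← median
  x=1 (P, w=20) cum 170
  x=7 (Q, w=30) cum 200
  x=12 (R, w=25) cum 225
⇒ x* = 0
y-coordinate, sorted with cumulative weight:
  y=2 (R, w=25) cum 25
  y=8 (S, w=100) cum 125  ← median
  y=9 (Q, w=30) cum 155
  y=10 (T, w=50) cum 205
  y=12 (P, w=20) cum 225
⇒ y* = 8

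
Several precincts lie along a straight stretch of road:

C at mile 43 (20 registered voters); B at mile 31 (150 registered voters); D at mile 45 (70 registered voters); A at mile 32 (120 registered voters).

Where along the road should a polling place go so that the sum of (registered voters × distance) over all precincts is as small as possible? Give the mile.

x = 32

For a sum of weighted absolute distances on a line, the optimum is the weighted median (not the mean). Total weight W = 360; half-weight = 180.
Sort by position and accumulate weight:
  mile 31 (B, w=150) → cum 150
  mile 32 (A, w=120) → cum 270  ≥ 180 → median here
  mile 43 (C, w=20) → cum 290
  mile 45 (D, w=70) → cum 360
Optimal location: mile 32.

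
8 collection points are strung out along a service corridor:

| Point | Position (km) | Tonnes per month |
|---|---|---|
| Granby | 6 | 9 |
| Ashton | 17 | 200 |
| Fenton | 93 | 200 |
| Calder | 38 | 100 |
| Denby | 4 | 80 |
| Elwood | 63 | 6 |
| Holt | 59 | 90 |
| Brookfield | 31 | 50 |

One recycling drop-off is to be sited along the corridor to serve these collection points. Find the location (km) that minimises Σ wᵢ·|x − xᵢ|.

For a sum of weighted absolute distances on a line, the optimum is the weighted median (not the mean). Total weight W = 735; half-weight = 367.5.
Sort by position and accumulate weight:
  km 4 (Denby, w=80) → cum 80
  km 6 (Granby, w=9) → cum 89
  km 17 (Ashton, w=200) → cum 289
  km 31 (Brookfield, w=50) → cum 339
  km 38 (Calder, w=100) → cum 439  ≥ 367.5 → median here
  km 59 (Holt, w=90) → cum 529
  km 63 (Elwood, w=6) → cum 535
  km 93 (Fenton, w=200) → cum 735
Optimal location: km 38.

x = 38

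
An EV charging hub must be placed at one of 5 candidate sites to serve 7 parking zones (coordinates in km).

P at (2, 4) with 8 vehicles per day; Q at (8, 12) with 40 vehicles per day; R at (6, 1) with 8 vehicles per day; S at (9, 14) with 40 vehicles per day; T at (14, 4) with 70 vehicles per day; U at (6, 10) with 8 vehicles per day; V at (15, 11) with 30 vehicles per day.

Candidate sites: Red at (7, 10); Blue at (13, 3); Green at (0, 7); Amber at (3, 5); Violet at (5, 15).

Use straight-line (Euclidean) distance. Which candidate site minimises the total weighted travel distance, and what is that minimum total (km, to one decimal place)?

Total weighted distance at each candidate:
  Red (7, 10): total = 1298.5
  Blue (13, 3): total = 1452.2
  Green (0, 7): total = 2451.8
  Amber (3, 5): total = 2050.4
  Violet (5, 15): total = 1896.9
Minimum is at Red with total 1298.5 km.

Red, total 1298.5 km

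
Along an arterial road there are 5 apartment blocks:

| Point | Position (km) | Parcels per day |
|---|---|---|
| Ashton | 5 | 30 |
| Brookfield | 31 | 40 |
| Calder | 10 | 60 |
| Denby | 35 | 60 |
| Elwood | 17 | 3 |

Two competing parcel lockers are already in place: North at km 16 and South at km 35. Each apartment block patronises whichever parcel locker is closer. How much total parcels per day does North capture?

The indifferent point is the midpoint (16+35)/2 = 25.5; apartment blocks left of it (closer to North at 16) go to North, those right go to South.
  Ashton at 5 (w=30) → North
  Calder at 10 (w=60) → North
  Elwood at 17 (w=3) → North
  Brookfield at 31 (w=40) → South
  Denby at 35 (w=60) → South
North captures 93; South captures 100.

93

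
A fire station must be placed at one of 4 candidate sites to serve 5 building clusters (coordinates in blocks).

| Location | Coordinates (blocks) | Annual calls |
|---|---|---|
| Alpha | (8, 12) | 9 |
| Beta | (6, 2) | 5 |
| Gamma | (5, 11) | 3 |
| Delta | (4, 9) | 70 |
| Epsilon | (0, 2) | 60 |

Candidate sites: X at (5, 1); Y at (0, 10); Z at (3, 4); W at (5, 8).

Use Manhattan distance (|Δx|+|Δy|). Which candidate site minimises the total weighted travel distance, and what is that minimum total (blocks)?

Z, total 889 blocks

Total weighted distance at each candidate:
  X (5, 1): total = 1156
  Y (0, 10): total = 1008
  Z (3, 4): total = 889
  W (5, 8): total = 907
Minimum is at Z with total 889 blocks.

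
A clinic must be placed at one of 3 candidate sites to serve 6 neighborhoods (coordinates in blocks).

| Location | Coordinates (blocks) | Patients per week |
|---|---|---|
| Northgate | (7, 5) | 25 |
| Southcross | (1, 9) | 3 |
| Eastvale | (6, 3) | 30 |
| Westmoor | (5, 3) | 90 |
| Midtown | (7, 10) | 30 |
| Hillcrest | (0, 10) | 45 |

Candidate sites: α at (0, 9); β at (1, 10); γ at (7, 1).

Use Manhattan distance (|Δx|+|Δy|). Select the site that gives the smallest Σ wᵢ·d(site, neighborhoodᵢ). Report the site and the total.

Total weighted distance at each candidate:
  α (0, 9): total = 1913
  β (1, 10): total = 1853
  γ (7, 1): total = 1582
Minimum is at γ with total 1582 blocks.

γ, total 1582 blocks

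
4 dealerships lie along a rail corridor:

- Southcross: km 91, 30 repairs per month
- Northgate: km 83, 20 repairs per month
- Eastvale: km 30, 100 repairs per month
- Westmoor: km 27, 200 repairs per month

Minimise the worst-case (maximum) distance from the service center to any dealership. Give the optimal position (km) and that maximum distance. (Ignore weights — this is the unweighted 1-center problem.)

location 59, max distance 32

The 1-center on a line is the midpoint of the two extreme points: leftmost at 27, rightmost at 91.
Optimal location = (27 + 91)/2 = 59; maximum distance = (91 − 27)/2 = 32.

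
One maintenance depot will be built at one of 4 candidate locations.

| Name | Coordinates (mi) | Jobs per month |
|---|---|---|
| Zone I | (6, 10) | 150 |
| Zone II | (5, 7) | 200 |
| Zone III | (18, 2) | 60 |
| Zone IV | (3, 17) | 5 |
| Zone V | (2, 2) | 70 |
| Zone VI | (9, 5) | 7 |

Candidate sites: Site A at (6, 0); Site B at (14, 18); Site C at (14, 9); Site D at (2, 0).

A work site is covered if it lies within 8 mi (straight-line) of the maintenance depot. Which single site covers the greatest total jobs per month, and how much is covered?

Coverage radius r = 8 mi; a point is covered iff (Δx)²+(Δy)² ≤ 8² = 64.
  Site A (6, 0): covers {Zone II, Zone V, Zone VI} → 277
  Site B (14, 18): covers {none} → 0
  Site C (14, 9): covers {Zone VI} → 7
  Site D (2, 0): covers {Zone II, Zone V} → 270
Maximum coverage at Site A: 277 jobs per month.

Site A, covering 277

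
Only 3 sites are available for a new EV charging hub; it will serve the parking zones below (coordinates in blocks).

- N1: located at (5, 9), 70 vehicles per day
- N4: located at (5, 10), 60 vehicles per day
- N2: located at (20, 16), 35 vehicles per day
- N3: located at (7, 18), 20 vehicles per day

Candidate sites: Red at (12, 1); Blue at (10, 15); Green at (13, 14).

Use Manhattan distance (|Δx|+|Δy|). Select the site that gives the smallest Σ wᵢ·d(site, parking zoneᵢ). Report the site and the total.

Total weighted distance at each candidate:
  Red (12, 1): total = 3255
  Blue (10, 15): total = 1875
  Green (13, 14): total = 2145
Minimum is at Blue with total 1875 blocks.

Blue, total 1875 blocks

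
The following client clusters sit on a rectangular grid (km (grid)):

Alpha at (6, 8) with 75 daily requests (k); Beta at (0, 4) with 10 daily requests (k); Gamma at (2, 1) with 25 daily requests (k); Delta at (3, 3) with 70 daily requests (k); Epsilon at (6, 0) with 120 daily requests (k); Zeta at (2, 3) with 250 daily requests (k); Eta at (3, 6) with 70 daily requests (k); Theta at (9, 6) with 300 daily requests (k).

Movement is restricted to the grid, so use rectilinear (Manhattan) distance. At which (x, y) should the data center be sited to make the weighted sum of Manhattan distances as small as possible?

Manhattan distance separates: Σwᵢ(|x−xᵢ|+|y−yᵢ|) = Σwᵢ|x−xᵢ| + Σwᵢ|y−yᵢ|, so x and y are optimised independently as 1-D weighted medians.
Total weight W = 920; half = 460.
x-coordinate, sorted with cumulative weight:
  x=0 (Beta, w=10) cum 10
  x=2 (Gamma, w=25) cum 35
  x=2 (Zeta, w=250) cum 285
  x=3 (Delta, w=70) cum 355
  x=3 (Eta, w=70) cum 425
  x=6 (Alpha, w=75) cum 500  ← median
  x=6 (Epsilon, w=120) cum 620
  x=9 (Theta, w=300) cum 920
⇒ x* = 6
y-coordinate, sorted with cumulative weight:
  y=0 (Epsilon, w=120) cum 120
  y=1 (Gamma, w=25) cum 145
  y=3 (Delta, w=70) cum 215
  y=3 (Zeta, w=250) cum 465  ← median
  y=4 (Beta, w=10) cum 475
  y=6 (Eta, w=70) cum 545
  y=6 (Theta, w=300) cum 845
  y=8 (Alpha, w=75) cum 920
⇒ y* = 3

(6, 3)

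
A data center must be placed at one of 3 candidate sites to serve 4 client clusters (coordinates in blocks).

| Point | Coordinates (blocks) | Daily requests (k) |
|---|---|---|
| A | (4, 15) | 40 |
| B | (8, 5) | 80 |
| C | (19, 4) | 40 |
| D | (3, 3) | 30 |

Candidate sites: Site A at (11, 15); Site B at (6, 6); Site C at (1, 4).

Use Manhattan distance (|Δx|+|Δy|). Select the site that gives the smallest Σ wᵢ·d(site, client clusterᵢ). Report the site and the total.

Total weighted distance at each candidate:
  Site A (11, 15): total = 2680
  Site B (6, 6): total = 1460
  Site C (1, 4): total = 2010
Minimum is at Site B with total 1460 blocks.

Site B, total 1460 blocks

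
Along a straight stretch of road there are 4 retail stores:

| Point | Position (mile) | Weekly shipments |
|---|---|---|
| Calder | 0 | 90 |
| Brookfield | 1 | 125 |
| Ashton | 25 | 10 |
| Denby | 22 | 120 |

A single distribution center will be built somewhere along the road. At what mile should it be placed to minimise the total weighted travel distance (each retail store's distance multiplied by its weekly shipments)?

x = 1

For a sum of weighted absolute distances on a line, the optimum is the weighted median (not the mean). Total weight W = 345; half-weight = 172.5.
Sort by position and accumulate weight:
  mile 0 (Calder, w=90) → cum 90
  mile 1 (Brookfield, w=125) → cum 215  ≥ 172.5 → median here
  mile 22 (Denby, w=120) → cum 335
  mile 25 (Ashton, w=10) → cum 345
Optimal location: mile 1.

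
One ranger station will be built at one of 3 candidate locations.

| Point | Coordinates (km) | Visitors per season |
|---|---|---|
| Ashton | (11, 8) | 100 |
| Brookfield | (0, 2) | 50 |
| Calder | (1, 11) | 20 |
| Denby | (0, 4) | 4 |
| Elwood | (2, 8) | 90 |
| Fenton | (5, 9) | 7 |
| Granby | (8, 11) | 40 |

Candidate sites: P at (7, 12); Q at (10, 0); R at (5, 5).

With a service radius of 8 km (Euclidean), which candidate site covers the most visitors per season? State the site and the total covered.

Coverage radius r = 8 km; a point is covered iff (Δx)²+(Δy)² ≤ 8² = 64.
  P (7, 12): covers {Ashton, Calder, Elwood, Fenton, Granby} → 257
  Q (10, 0): covers {none} → 0
  R (5, 5): covers {Ashton, Brookfield, Calder, Denby, Elwood, Fenton, Granby} → 311
Maximum coverage at R: 311 visitors per season.

R, covering 311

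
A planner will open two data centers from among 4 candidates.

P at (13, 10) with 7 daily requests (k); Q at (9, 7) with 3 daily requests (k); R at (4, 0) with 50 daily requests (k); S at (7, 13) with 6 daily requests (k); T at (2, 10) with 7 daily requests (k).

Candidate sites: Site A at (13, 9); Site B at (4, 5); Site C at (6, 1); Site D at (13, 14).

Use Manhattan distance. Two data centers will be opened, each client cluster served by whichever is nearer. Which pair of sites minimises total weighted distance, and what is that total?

Evaluate every pair (each demand assigned to the nearer of the two):
  {Site A, Site C}: total = 319
  {Site C, Site D}: total = 338
  {Site A, Site B}: total = 384
  {Site B, Site C}: total = 384
  {Site B, Site D}: total = 390
  {Site A, Site D}: total = 1051
Best pair: {Site A, Site C} with total 319.

{Site A, Site C}, total 319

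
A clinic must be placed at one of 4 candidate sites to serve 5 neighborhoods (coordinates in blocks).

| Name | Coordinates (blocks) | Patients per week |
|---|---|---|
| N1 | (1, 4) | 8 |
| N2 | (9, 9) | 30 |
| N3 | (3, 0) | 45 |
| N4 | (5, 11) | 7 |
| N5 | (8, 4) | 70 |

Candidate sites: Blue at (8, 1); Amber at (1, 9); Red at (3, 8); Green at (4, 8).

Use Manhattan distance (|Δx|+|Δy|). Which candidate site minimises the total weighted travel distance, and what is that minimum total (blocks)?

Total weighted distance at each candidate:
  Blue (8, 1): total = 921
  Amber (1, 9): total = 1657
  Red (3, 8): total = 1283
  Green (4, 8): total = 1229
Minimum is at Blue with total 921 blocks.

Blue, total 921 blocks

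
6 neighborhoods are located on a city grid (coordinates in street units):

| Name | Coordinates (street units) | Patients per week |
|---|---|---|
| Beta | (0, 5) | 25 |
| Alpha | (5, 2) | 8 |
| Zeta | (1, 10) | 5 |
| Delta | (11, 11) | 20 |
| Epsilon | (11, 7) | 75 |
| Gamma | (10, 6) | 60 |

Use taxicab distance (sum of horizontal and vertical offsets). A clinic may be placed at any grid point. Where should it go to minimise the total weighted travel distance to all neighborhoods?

(10, 7)

Manhattan distance separates: Σwᵢ(|x−xᵢ|+|y−yᵢ|) = Σwᵢ|x−xᵢ| + Σwᵢ|y−yᵢ|, so x and y are optimised independently as 1-D weighted medians.
Total weight W = 193; half = 96.5.
x-coordinate, sorted with cumulative weight:
  x=0 (Beta, w=25) cum 25
  x=1 (Zeta, w=5) cum 30
  x=5 (Alpha, w=8) cum 38
  x=10 (Gamma, w=60) cum 98  ← median
  x=11 (Delta, w=20) cum 118
  x=11 (Epsilon, w=75) cum 193
⇒ x* = 10
y-coordinate, sorted with cumulative weight:
  y=2 (Alpha, w=8) cum 8
  y=5 (Beta, w=25) cum 33
  y=6 (Gamma, w=60) cum 93
  y=7 (Epsilon, w=75) cum 168  ← median
  y=10 (Zeta, w=5) cum 173
  y=11 (Delta, w=20) cum 193
⇒ y* = 7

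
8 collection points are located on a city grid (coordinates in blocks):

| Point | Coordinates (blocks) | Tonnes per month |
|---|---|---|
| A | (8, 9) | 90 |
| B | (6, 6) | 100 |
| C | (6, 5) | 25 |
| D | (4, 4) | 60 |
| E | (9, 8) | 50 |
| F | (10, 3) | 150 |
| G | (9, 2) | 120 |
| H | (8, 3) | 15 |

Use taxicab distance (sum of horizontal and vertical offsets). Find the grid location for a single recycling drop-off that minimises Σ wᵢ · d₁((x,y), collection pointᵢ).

(9, 4)

Manhattan distance separates: Σwᵢ(|x−xᵢ|+|y−yᵢ|) = Σwᵢ|x−xᵢ| + Σwᵢ|y−yᵢ|, so x and y are optimised independently as 1-D weighted medians.
Total weight W = 610; half = 305.
x-coordinate, sorted with cumulative weight:
  x=4 (D, w=60) cum 60
  x=6 (B, w=100) cum 160
  x=6 (C, w=25) cum 185
  x=8 (A, w=90) cum 275
  x=8 (H, w=15) cum 290
  x=9 (E, w=50) cum 340  ← median
  x=9 (G, w=120) cum 460
  x=10 (F, w=150) cum 610
⇒ x* = 9
y-coordinate, sorted with cumulative weight:
  y=2 (G, w=120) cum 120
  y=3 (F, w=150) cum 270
  y=3 (H, w=15) cum 285
  y=4 (D, w=60) cum 345  ← median
  y=5 (C, w=25) cum 370
  y=6 (B, w=100) cum 470
  y=8 (E, w=50) cum 520
  y=9 (A, w=90) cum 610
⇒ y* = 4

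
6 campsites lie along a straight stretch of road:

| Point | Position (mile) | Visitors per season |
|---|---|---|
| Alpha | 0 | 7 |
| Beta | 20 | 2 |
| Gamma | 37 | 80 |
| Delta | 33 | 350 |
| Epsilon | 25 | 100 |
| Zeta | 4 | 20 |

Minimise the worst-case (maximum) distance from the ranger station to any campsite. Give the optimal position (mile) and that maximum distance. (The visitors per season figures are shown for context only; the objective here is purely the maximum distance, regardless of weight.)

location 18.5, max distance 18.5

The 1-center on a line is the midpoint of the two extreme points: leftmost at 0, rightmost at 37.
Optimal location = (0 + 37)/2 = 18.5; maximum distance = (37 − 0)/2 = 18.5.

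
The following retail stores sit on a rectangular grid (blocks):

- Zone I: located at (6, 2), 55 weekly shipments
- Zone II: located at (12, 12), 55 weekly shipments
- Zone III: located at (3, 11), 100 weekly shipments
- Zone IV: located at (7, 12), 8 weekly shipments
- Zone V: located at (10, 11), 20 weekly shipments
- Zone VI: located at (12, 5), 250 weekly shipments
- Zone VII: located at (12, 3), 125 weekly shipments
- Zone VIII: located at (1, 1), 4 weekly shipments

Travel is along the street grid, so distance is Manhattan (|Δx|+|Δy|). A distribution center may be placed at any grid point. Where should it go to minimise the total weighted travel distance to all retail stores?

Manhattan distance separates: Σwᵢ(|x−xᵢ|+|y−yᵢ|) = Σwᵢ|x−xᵢ| + Σwᵢ|y−yᵢ|, so x and y are optimised independently as 1-D weighted medians.
Total weight W = 617; half = 308.5.
x-coordinate, sorted with cumulative weight:
  x=1 (Zone VIII, w=4) cum 4
  x=3 (Zone III, w=100) cum 104
  x=6 (Zone I, w=55) cum 159
  x=7 (Zone IV, w=8) cum 167
  x=10 (Zone V, w=20) cum 187
  x=12 (Zone II, w=55) cum 242
  x=12 (Zone VI, w=250) cum 492  ← median
  x=12 (Zone VII, w=125) cum 617
⇒ x* = 12
y-coordinate, sorted with cumulative weight:
  y=1 (Zone VIII, w=4) cum 4
  y=2 (Zone I, w=55) cum 59
  y=3 (Zone VII, w=125) cum 184
  y=5 (Zone VI, w=250) cum 434  ← median
  y=11 (Zone III, w=100) cum 534
  y=11 (Zone V, w=20) cum 554
  y=12 (Zone II, w=55) cum 609
  y=12 (Zone IV, w=8) cum 617
⇒ y* = 5

(12, 5)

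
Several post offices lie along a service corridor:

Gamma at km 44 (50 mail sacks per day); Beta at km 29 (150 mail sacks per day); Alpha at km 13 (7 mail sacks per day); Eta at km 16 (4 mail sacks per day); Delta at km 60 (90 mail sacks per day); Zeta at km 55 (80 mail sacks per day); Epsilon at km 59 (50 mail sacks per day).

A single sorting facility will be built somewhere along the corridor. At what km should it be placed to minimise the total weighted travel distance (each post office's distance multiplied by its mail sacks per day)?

x = 55

For a sum of weighted absolute distances on a line, the optimum is the weighted median (not the mean). Total weight W = 431; half-weight = 215.5.
Sort by position and accumulate weight:
  km 13 (Alpha, w=7) → cum 7
  km 16 (Eta, w=4) → cum 11
  km 29 (Beta, w=150) → cum 161
  km 44 (Gamma, w=50) → cum 211
  km 55 (Zeta, w=80) → cum 291  ≥ 215.5 → median here
  km 59 (Epsilon, w=50) → cum 341
  km 60 (Delta, w=90) → cum 431
Optimal location: km 55.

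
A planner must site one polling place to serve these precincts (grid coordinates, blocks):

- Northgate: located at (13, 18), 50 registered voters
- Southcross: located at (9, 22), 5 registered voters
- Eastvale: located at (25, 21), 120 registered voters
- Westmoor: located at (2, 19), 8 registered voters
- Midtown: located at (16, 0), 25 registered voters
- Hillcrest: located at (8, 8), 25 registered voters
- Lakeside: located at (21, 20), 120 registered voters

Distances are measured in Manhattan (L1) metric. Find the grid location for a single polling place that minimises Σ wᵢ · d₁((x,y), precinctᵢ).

Manhattan distance separates: Σwᵢ(|x−xᵢ|+|y−yᵢ|) = Σwᵢ|x−xᵢ| + Σwᵢ|y−yᵢ|, so x and y are optimised independently as 1-D weighted medians.
Total weight W = 353; half = 176.5.
x-coordinate, sorted with cumulative weight:
  x=2 (Westmoor, w=8) cum 8
  x=8 (Hillcrest, w=25) cum 33
  x=9 (Southcross, w=5) cum 38
  x=13 (Northgate, w=50) cum 88
  x=16 (Midtown, w=25) cum 113
  x=21 (Lakeside, w=120) cum 233  ← median
  x=25 (Eastvale, w=120) cum 353
⇒ x* = 21
y-coordinate, sorted with cumulative weight:
  y=0 (Midtown, w=25) cum 25
  y=8 (Hillcrest, w=25) cum 50
  y=18 (Northgate, w=50) cum 100
  y=19 (Westmoor, w=8) cum 108
  y=20 (Lakeside, w=120) cum 228  ← median
  y=21 (Eastvale, w=120) cum 348
  y=22 (Southcross, w=5) cum 353
⇒ y* = 20

(21, 20)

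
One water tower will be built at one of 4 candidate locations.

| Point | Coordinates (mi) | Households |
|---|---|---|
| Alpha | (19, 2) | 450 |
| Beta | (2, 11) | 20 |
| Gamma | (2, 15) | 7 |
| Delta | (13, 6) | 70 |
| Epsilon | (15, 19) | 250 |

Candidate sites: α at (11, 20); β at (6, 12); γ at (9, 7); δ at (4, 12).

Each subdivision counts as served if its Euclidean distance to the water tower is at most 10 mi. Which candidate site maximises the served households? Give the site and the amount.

α, covering 250

Coverage radius r = 10 mi; a point is covered iff (Δx)²+(Δy)² ≤ 10² = 100.
  α (11, 20): covers {Epsilon} → 250
  β (6, 12): covers {Beta, Gamma, Delta} → 97
  γ (9, 7): covers {Beta, Delta} → 90
  δ (4, 12): covers {Beta, Gamma} → 27
Maximum coverage at α: 250 households.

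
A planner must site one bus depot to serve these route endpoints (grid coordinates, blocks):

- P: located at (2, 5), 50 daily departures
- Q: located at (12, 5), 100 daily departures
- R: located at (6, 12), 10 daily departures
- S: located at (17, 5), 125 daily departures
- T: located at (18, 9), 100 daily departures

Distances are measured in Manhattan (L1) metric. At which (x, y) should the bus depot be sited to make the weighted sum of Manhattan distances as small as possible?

Manhattan distance separates: Σwᵢ(|x−xᵢ|+|y−yᵢ|) = Σwᵢ|x−xᵢ| + Σwᵢ|y−yᵢ|, so x and y are optimised independently as 1-D weighted medians.
Total weight W = 385; half = 192.5.
x-coordinate, sorted with cumulative weight:
  x=2 (P, w=50) cum 50
  x=6 (R, w=10) cum 60
  x=12 (Q, w=100) cum 160
  x=17 (S, w=125) cum 285  ← median
  x=18 (T, w=100) cum 385
⇒ x* = 17
y-coordinate, sorted with cumulative weight:
  y=5 (P, w=50) cum 50
  y=5 (Q, w=100) cum 150
  y=5 (S, w=125) cum 275  ← median
  y=9 (T, w=100) cum 375
  y=12 (R, w=10) cum 385
⇒ y* = 5

(17, 5)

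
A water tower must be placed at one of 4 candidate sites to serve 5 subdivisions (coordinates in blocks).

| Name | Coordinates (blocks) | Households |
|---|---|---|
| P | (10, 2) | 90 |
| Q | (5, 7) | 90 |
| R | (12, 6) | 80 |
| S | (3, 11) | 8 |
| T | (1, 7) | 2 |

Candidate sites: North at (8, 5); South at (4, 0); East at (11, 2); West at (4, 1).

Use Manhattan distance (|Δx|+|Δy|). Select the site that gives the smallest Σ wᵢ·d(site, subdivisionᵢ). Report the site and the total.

Total weighted distance at each candidate:
  North (8, 5): total = 1406
  South (4, 0): total = 2676
  East (11, 2): total = 1646
  West (4, 1): total = 2406
Minimum is at North with total 1406 blocks.

North, total 1406 blocks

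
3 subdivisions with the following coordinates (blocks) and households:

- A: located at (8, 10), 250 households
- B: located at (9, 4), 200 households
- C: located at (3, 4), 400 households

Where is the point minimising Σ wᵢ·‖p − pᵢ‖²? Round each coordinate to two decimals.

The minimiser of Σwᵢ‖p−pᵢ‖² is the weighted centroid p* = (Σwᵢpᵢ)/(Σwᵢ).
Σwᵢ = 850.
Σwᵢxᵢ = 250·8 + 200·9 + 400·3 = 5000.
Σwᵢyᵢ = 250·10 + 200·4 + 400·4 = 4900.
x* = 5000/850 = 5.88, y* = 4900/850 = 5.76.

(5.88, 5.76)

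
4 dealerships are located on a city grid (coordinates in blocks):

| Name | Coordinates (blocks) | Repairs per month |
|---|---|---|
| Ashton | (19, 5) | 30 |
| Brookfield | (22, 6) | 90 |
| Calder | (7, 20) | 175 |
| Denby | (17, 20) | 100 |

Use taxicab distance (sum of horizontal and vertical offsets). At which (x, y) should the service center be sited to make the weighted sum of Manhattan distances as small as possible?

Manhattan distance separates: Σwᵢ(|x−xᵢ|+|y−yᵢ|) = Σwᵢ|x−xᵢ| + Σwᵢ|y−yᵢ|, so x and y are optimised independently as 1-D weighted medians.
Total weight W = 395; half = 197.5.
x-coordinate, sorted with cumulative weight:
  x=7 (Calder, w=175) cum 175
  x=17 (Denby, w=100) cum 275  ← median
  x=19 (Ashton, w=30) cum 305
  x=22 (Brookfield, w=90) cum 395
⇒ x* = 17
y-coordinate, sorted with cumulative weight:
  y=5 (Ashton, w=30) cum 30
  y=6 (Brookfield, w=90) cum 120
  y=20 (Calder, w=175) cum 295  ← median
  y=20 (Denby, w=100) cum 395
⇒ y* = 20

(17, 20)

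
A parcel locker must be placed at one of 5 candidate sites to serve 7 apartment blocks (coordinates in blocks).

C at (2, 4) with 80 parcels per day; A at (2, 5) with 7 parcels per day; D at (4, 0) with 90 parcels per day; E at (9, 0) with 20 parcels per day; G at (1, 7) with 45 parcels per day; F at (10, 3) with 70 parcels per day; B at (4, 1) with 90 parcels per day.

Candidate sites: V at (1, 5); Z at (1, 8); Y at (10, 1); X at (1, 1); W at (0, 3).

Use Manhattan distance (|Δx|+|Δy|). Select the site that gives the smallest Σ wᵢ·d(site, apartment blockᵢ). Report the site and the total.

X, total 2205 blocks

Total weighted distance at each candidate:
  V (1, 5): total = 2637
  Z (1, 8): total = 3663
  Y (10, 1): total = 2989
  X (1, 1): total = 2205
  W (0, 3): total = 2603
Minimum is at X with total 2205 blocks.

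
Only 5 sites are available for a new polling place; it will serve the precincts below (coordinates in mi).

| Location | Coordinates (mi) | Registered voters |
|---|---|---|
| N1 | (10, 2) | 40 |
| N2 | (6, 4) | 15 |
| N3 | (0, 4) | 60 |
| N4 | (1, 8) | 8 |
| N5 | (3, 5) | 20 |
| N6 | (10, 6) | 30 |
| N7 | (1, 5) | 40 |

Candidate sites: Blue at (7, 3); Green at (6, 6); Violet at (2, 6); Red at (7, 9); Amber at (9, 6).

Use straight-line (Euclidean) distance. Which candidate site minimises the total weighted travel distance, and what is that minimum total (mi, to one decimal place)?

Total weighted distance at each candidate:
  Blue (7, 3): total = 1104.2
  Green (6, 6): total = 1066.0
  Violet (2, 6): total = 937.3
  Red (7, 9): total = 1474.8
  Amber (9, 6): total = 1312.3
Minimum is at Violet with total 937.3 mi.

Violet, total 937.3 mi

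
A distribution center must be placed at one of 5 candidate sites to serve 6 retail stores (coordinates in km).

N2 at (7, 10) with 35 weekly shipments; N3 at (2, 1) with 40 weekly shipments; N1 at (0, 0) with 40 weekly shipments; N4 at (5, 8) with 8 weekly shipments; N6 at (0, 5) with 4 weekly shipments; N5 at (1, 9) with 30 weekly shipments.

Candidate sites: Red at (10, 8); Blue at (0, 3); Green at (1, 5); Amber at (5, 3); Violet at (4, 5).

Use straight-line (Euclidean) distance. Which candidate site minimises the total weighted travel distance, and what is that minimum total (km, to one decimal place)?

Green, total 806.2 km

Total weighted distance at each candidate:
  Red (10, 8): total = 1417.1
  Blue (0, 3): total = 826.7
  Green (1, 5): total = 806.2
  Amber (5, 3): total = 910.1
  Violet (4, 5): total = 830.4
Minimum is at Green with total 806.2 km.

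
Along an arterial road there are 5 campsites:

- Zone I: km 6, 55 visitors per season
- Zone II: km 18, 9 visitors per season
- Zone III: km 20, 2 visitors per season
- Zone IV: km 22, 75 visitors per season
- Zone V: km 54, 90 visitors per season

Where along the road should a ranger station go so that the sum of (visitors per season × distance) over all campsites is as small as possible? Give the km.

For a sum of weighted absolute distances on a line, the optimum is the weighted median (not the mean). Total weight W = 231; half-weight = 115.5.
Sort by position and accumulate weight:
  km 6 (Zone I, w=55) → cum 55
  km 18 (Zone II, w=9) → cum 64
  km 20 (Zone III, w=2) → cum 66
  km 22 (Zone IV, w=75) → cum 141  ≥ 115.5 → median here
  km 54 (Zone V, w=90) → cum 231
Optimal location: km 22.

x = 22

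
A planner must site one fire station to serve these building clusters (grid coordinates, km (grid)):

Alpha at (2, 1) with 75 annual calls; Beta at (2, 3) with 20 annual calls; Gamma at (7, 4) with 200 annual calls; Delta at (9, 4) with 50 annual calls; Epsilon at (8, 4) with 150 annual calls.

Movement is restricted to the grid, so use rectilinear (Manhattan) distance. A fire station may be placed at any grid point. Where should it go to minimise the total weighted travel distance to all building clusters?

(7, 4)

Manhattan distance separates: Σwᵢ(|x−xᵢ|+|y−yᵢ|) = Σwᵢ|x−xᵢ| + Σwᵢ|y−yᵢ|, so x and y are optimised independently as 1-D weighted medians.
Total weight W = 495; half = 247.5.
x-coordinate, sorted with cumulative weight:
  x=2 (Alpha, w=75) cum 75
  x=2 (Beta, w=20) cum 95
  x=7 (Gamma, w=200) cum 295  ← median
  x=8 (Epsilon, w=150) cum 445
  x=9 (Delta, w=50) cum 495
⇒ x* = 7
y-coordinate, sorted with cumulative weight:
  y=1 (Alpha, w=75) cum 75
  y=3 (Beta, w=20) cum 95
  y=4 (Gamma, w=200) cum 295  ← median
  y=4 (Delta, w=50) cum 345
  y=4 (Epsilon, w=150) cum 495
⇒ y* = 4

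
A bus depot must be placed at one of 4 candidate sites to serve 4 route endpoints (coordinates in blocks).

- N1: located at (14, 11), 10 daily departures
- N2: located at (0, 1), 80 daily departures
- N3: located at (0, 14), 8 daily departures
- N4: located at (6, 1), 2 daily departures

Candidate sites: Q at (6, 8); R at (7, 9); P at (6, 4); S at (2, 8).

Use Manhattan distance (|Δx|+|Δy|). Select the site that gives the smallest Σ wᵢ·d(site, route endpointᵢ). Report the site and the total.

Total weighted distance at each candidate:
  Q (6, 8): total = 1260
  R (7, 9): total = 1404
  P (6, 4): total = 1004
  S (2, 8): total = 956
Minimum is at S with total 956 blocks.

S, total 956 blocks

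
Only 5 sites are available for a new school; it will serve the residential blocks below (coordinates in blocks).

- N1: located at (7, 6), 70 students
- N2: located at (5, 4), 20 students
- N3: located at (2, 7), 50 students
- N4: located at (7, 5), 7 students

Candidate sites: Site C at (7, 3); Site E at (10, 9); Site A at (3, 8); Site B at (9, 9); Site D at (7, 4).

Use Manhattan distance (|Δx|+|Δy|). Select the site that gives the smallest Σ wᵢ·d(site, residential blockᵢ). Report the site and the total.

Site D, total 587 blocks

Total weighted distance at each candidate:
  Site C (7, 3): total = 734
  Site E (10, 9): total = 1169
  Site A (3, 8): total = 689
  Site B (9, 9): total = 1022
  Site D (7, 4): total = 587
Minimum is at Site D with total 587 blocks.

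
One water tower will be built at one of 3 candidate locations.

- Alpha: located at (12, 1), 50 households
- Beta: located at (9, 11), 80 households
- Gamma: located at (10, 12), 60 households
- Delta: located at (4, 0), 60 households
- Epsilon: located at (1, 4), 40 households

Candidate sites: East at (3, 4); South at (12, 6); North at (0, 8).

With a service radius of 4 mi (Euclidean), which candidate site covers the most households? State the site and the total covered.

Coverage radius r = 4 mi; a point is covered iff (Δx)²+(Δy)² ≤ 4² = 16.
  East (3, 4): covers {Epsilon} → 40
  South (12, 6): covers {none} → 0
  North (0, 8): covers {none} → 0
Maximum coverage at East: 40 households.

East, covering 40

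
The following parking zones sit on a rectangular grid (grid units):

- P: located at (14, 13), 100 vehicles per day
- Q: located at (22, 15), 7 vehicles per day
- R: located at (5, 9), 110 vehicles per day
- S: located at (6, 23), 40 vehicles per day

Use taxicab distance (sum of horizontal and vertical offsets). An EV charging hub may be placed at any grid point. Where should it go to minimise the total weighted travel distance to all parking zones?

Manhattan distance separates: Σwᵢ(|x−xᵢ|+|y−yᵢ|) = Σwᵢ|x−xᵢ| + Σwᵢ|y−yᵢ|, so x and y are optimised independently as 1-D weighted medians.
Total weight W = 257; half = 128.5.
x-coordinate, sorted with cumulative weight:
  x=5 (R, w=110) cum 110
  x=6 (S, w=40) cum 150  ← median
  x=14 (P, w=100) cum 250
  x=22 (Q, w=7) cum 257
⇒ x* = 6
y-coordinate, sorted with cumulative weight:
  y=9 (R, w=110) cum 110
  y=13 (P, w=100) cum 210  ← median
  y=15 (Q, w=7) cum 217
  y=23 (S, w=40) cum 257
⇒ y* = 13

(6, 13)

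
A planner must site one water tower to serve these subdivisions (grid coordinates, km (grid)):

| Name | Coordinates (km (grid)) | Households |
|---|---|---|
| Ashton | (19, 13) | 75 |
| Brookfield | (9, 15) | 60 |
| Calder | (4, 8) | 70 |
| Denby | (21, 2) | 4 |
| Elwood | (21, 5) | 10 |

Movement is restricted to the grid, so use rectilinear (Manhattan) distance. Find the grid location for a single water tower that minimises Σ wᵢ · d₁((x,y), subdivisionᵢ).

Manhattan distance separates: Σwᵢ(|x−xᵢ|+|y−yᵢ|) = Σwᵢ|x−xᵢ| + Σwᵢ|y−yᵢ|, so x and y are optimised independently as 1-D weighted medians.
Total weight W = 219; half = 109.5.
x-coordinate, sorted with cumulative weight:
  x=4 (Calder, w=70) cum 70
  x=9 (Brookfield, w=60) cum 130  ← median
  x=19 (Ashton, w=75) cum 205
  x=21 (Denby, w=4) cum 209
  x=21 (Elwood, w=10) cum 219
⇒ x* = 9
y-coordinate, sorted with cumulative weight:
  y=2 (Denby, w=4) cum 4
  y=5 (Elwood, w=10) cum 14
  y=8 (Calder, w=70) cum 84
  y=13 (Ashton, w=75) cum 159  ← median
  y=15 (Brookfield, w=60) cum 219
⇒ y* = 13

(9, 13)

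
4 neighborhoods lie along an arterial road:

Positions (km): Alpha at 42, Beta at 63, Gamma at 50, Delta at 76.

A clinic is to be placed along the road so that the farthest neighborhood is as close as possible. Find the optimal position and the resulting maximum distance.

location 59, max distance 17

The 1-center on a line is the midpoint of the two extreme points: leftmost at 42, rightmost at 76.
Optimal location = (42 + 76)/2 = 59; maximum distance = (76 − 42)/2 = 17.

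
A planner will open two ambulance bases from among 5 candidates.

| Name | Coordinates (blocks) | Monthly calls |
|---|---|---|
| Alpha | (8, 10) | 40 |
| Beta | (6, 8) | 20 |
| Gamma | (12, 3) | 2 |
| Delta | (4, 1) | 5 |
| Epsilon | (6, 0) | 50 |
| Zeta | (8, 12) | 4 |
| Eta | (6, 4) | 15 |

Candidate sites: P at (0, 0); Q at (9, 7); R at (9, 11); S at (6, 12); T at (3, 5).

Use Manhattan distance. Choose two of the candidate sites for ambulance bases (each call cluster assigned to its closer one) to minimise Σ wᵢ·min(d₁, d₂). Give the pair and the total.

Evaluate every pair (each demand assigned to the nearer of the two):
  {P, Q}: total = 693
  {P, R}: total = 705
  {R, T}: total = 715
  {P, S}: total = 723
  {S, T}: total = 755
  {Q, T}: total = 763
  {Q, R}: total = 827
  {Q, S}: total = 907
  {P, T}: total = 975
  {R, S}: total = 975
Best pair: {P, Q} with total 693.

{P, Q}, total 693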